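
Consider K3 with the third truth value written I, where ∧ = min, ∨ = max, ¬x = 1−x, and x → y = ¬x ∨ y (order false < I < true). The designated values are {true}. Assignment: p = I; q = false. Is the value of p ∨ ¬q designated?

¬q = ¬false = true
p ∨ ¬q = I ∨ true = true
true ∈ {true}.

Yes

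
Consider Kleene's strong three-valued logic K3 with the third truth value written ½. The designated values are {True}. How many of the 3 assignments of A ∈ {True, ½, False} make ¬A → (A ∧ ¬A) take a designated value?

A=True: True ✓
A=½: ½ ·
A=False: False ·

1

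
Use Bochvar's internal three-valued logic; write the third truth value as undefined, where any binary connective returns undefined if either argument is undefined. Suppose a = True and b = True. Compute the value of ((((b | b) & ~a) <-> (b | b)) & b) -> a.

b | b = True | True = True
~a = ~True = False
(b | b) & ~a = True & False = False
b | b = True | True = True
((b | b) & ~a) <-> (b | b) = False <-> True = False
(((b | b) & ~a) <-> (b | b)) & b = False & True = False
((((b | b) & ~a) <-> (b | b)) & b) -> a = False -> True = True

True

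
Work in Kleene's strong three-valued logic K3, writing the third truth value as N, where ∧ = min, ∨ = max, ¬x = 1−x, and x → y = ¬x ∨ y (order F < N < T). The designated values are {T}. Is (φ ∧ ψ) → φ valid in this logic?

Countermodel: φ=N, ψ=T gives N, which is not designated.

No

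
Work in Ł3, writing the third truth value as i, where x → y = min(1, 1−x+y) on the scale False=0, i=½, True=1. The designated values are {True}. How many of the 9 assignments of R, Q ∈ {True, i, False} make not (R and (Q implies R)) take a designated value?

Designated under: (R=False, Q=True); (R=False, Q=i); (R=False, Q=False).

3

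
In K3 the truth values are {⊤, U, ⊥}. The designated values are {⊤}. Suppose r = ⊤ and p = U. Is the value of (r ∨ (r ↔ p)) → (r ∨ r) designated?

Yes

r ↔ p = ⊤ ↔ U = U
r ∨ (r ↔ p) = ⊤ ∨ U = ⊤
r ∨ r = ⊤ ∨ ⊤ = ⊤
(r ∨ (r ↔ p)) → (r ∨ r) = ⊤ → ⊤ = ⊤
⊤ ∈ {⊤}.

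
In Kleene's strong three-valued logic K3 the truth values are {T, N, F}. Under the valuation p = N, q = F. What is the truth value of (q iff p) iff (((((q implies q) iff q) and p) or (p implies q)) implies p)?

q iff p = F iff N = N
q implies q = F implies F = T
(q implies q) iff q = T iff F = F
((q implies q) iff q) and p = F and N = F
p implies q = N implies F = N  [not N or F]
(((q implies q) iff q) and p) or (p implies q) = F or N = N
((((q implies q) iff q) and p) or (p implies q)) implies p = N implies N = N
(q iff p) iff (((((q implies q) iff q) and p) or (p implies q)) implies p) = N iff N = N

N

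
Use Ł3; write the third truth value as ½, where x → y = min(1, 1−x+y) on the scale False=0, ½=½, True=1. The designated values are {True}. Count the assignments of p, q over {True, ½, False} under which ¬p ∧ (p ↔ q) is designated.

1

Designated under: (p=False, q=False).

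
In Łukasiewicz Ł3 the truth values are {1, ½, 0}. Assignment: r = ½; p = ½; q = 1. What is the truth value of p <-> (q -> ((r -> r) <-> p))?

1

r -> r = ½ -> ½ = 1  [min(1, 1−½+½)]
(r -> r) <-> p = 1 <-> ½ = ½
q -> ((r -> r) <-> p) = 1 -> ½ = ½
p <-> (q -> ((r -> r) <-> p)) = ½ <-> ½ = 1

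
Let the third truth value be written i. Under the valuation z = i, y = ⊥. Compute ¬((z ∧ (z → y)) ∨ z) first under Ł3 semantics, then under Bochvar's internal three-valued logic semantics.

i; i

In Ł3: z → y = i → ⊥ = i  [min(1, 1−½+0)]
z ∧ (z → y) = i ∧ i = i
(z ∧ (z → y)) ∨ z = i ∨ i = i
¬((z ∧ (z → y)) ∨ z) = ¬i = i
In Bochvar's internal three-valued logic: z → y = i → ⊥ = i  [any arg is the third value ⇒ result is the third value]
z ∧ (z → y) = i ∧ i = i
(z ∧ (z → y)) ∨ z = i ∨ i = i
¬((z ∧ (z → y)) ∨ z) = ¬i = i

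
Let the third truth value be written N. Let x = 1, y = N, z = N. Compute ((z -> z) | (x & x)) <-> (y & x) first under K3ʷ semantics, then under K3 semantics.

In K3ʷ: z -> z = N -> N = N  [any arg is the third value ⇒ result is the third value]
x & x = 1 & 1 = 1
(z -> z) | (x & x) = N | 1 = N
y & x = N & 1 = N
((z -> z) | (x & x)) <-> (y & x) = N <-> N = N
In K3: z -> z = N -> N = N
x & x = 1 & 1 = 1
(z -> z) | (x & x) = N | 1 = 1
y & x = N & 1 = N
((z -> z) | (x & x)) <-> (y & x) = 1 <-> N = N

N; N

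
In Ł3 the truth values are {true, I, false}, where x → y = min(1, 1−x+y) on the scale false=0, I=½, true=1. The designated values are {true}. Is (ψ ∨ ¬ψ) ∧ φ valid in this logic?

No

Countermodel: ψ=true, φ=I gives I, which is not designated.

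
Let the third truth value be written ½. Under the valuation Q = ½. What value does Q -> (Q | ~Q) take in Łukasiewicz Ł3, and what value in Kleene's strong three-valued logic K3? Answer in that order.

In Łukasiewicz Ł3: ~Q = ~½ = ½
Q | ~Q = ½ | ½ = ½
Q -> (Q | ~Q) = ½ -> ½ = true  [min(1, 1−½+½)]
In Kleene's strong three-valued logic K3: ~Q = ~½ = ½
Q | ~Q = ½ | ½ = ½
Q -> (Q | ~Q) = ½ -> ½ = ½
They differ because Łukasiewicz Ł3 and Kleene's strong three-valued logic K3 treat ½ differently under implication.

true; ½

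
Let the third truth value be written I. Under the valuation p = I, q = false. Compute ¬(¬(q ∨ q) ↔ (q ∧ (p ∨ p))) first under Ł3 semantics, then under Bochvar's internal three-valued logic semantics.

true; I

In Ł3: q ∨ q = false ∨ false = false
¬(q ∨ q) = ¬false = true
p ∨ p = I ∨ I = I
q ∧ (p ∨ p) = false ∧ I = false
¬(q ∨ q) ↔ (q ∧ (p ∨ p)) = true ↔ false = false
¬(¬(q ∨ q) ↔ (q ∧ (p ∨ p))) = ¬false = true
In Bochvar's internal three-valued logic: q ∨ q = false ∨ false = false
¬(q ∨ q) = ¬false = true
p ∨ p = I ∨ I = I
q ∧ (p ∨ p) = false ∧ I = I
¬(q ∨ q) ↔ (q ∧ (p ∨ p)) = true ↔ I = I
¬(¬(q ∨ q) ↔ (q ∧ (p ∨ p))) = ¬I = I
They differ because Ł3 and Bochvar's internal three-valued logic treat I differently under the binary connectives.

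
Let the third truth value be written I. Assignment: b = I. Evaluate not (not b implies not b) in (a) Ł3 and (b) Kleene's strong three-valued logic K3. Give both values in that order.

In Ł3: not b = not I = I
not b = not I = I
not b implies not b = I implies I = true  [min(1, 1−½+½)]
not (not b implies not b) = not true = false
In Kleene's strong three-valued logic K3: not b = not I = I
not b = not I = I
not b implies not b = I implies I = I
not (not b implies not b) = not I = I
They differ because Ł3 and Kleene's strong three-valued logic K3 treat I differently under implication.

false; I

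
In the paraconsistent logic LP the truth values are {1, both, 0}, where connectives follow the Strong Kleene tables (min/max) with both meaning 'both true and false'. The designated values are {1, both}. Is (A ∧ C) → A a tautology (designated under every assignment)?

Every assignment of A, C over {1, both, 0} gives a value in {1, both}.
In particular, with A=both, C=both: (A ∧ C) → A = both.

Yes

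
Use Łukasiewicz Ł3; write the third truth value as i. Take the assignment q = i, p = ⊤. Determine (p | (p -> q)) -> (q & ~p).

p -> q = ⊤ -> i = i  [min(1, 1−1+½)]
p | (p -> q) = ⊤ | i = ⊤
~p = ~⊤ = ⊥
q & ~p = i & ⊥ = ⊥
(p | (p -> q)) -> (q & ~p) = ⊤ -> ⊥ = ⊥

⊥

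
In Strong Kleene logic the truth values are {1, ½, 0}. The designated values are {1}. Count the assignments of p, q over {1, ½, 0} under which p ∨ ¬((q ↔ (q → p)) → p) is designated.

Designated under: (p=1, q=1); (p=1, q=½); (p=1, q=0).

3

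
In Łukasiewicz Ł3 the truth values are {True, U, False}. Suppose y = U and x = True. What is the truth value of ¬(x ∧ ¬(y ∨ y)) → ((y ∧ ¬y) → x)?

True

y ∨ y = U ∨ U = U
¬(y ∨ y) = ¬U = U
x ∧ ¬(y ∨ y) = True ∧ U = U
¬(x ∧ ¬(y ∨ y)) = ¬U = U
¬y = ¬U = U
y ∧ ¬y = U ∧ U = U
(y ∧ ¬y) → x = U → True = True  [min(1, 1−½+1)]
¬(x ∧ ¬(y ∨ y)) → ((y ∧ ¬y) → x) = U → True = True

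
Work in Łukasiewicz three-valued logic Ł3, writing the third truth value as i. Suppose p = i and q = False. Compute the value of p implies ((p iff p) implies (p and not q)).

True

p iff p = i iff i = True  [1 − |½−½|]
not q = not False = True
p and not q = i and True = i
(p iff p) implies (p and not q) = True implies i = i
p implies ((p iff p) implies (p and not q)) = i implies i = True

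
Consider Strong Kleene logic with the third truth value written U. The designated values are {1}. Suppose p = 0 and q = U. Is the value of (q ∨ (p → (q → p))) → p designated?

No

q → p = U → 0 = U  [¬U ∨ 0]
p → (q → p) = 0 → U = 1
q ∨ (p → (q → p)) = U ∨ 1 = 1
(q ∨ (p → (q → p))) → p = 1 → 0 = 0
0 ∉ {1}.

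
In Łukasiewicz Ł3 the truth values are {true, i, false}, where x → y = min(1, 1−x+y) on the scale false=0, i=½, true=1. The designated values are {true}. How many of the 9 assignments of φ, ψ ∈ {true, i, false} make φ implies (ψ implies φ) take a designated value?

9

Of the 9 assignments, 9 give a value in {true}.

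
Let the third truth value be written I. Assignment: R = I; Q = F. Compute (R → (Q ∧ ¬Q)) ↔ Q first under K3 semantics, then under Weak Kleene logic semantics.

I; I

In K3: ¬Q = ¬F = T
Q ∧ ¬Q = F ∧ T = F
R → (Q ∧ ¬Q) = I → F = I
(R → (Q ∧ ¬Q)) ↔ Q = I ↔ F = I
In Weak Kleene logic: ¬Q = ¬F = T
Q ∧ ¬Q = F ∧ T = F
R → (Q ∧ ¬Q) = I → F = I
(R → (Q ∧ ¬Q)) ↔ Q = I ↔ F = I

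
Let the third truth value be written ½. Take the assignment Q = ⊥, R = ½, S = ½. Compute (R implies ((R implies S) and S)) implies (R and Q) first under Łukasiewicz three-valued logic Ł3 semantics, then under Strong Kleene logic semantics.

⊥; ½

In Łukasiewicz three-valued logic Ł3: R implies S = ½ implies ½ = ⊤  [min(1, 1−½+½)]
(R implies S) and S = ⊤ and ½ = ½
R implies ((R implies S) and S) = ½ implies ½ = ⊤
R and Q = ½ and ⊥ = ⊥
(R implies ((R implies S) and S)) implies (R and Q) = ⊤ implies ⊥ = ⊥
In Strong Kleene logic: R implies S = ½ implies ½ = ½  [not ½ or ½]
(R implies S) and S = ½ and ½ = ½
R implies ((R implies S) and S) = ½ implies ½ = ½
R and Q = ½ and ⊥ = ⊥
(R implies ((R implies S) and S)) implies (R and Q) = ½ implies ⊥ = ½
They differ because Łukasiewicz three-valued logic Ł3 and Strong Kleene logic treat ½ differently under implication.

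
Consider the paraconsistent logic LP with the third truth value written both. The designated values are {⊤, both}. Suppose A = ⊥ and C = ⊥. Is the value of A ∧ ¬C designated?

¬C = ¬⊥ = ⊤
A ∧ ¬C = ⊥ ∧ ⊤ = ⊥
⊥ ∉ {⊤, both}.

No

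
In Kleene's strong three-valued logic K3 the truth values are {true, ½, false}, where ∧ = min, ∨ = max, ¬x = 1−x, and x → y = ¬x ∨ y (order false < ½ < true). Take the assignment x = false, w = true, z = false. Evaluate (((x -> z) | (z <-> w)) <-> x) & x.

x -> z = false -> false = true
z <-> w = false <-> true = false
(x -> z) | (z <-> w) = true | false = true
((x -> z) | (z <-> w)) <-> x = true <-> false = false
(((x -> z) | (z <-> w)) <-> x) & x = false & false = false

false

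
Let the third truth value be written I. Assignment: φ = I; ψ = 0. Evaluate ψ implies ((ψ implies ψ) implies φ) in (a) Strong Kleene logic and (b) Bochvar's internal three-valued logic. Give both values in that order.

In Strong Kleene logic: ψ implies ψ = 0 implies 0 = 1
(ψ implies ψ) implies φ = 1 implies I = I
ψ implies ((ψ implies ψ) implies φ) = 0 implies I = 1
In Bochvar's internal three-valued logic: ψ implies ψ = 0 implies 0 = 1
(ψ implies ψ) implies φ = 1 implies I = I
ψ implies ((ψ implies ψ) implies φ) = 0 implies I = I
They differ because Strong Kleene logic and Bochvar's internal three-valued logic treat I differently under the binary connectives.

1; I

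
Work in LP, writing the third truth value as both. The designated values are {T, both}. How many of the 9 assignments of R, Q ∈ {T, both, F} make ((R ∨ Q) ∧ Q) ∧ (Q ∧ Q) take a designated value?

Of the 9 assignments, 6 give a value in {T, both}.

6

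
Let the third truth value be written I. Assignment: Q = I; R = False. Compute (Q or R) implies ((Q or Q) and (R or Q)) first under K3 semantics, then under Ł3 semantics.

I; True

In K3: Q or R = I or False = I
Q or Q = I or I = I
R or Q = False or I = I
(Q or Q) and (R or Q) = I and I = I
(Q or R) implies ((Q or Q) and (R or Q)) = I implies I = I  [not I or I]
In Ł3: Q or R = I or False = I
Q or Q = I or I = I
R or Q = False or I = I
(Q or Q) and (R or Q) = I and I = I
(Q or R) implies ((Q or Q) and (R or Q)) = I implies I = True
They differ because K3 and Ł3 treat I differently under implication.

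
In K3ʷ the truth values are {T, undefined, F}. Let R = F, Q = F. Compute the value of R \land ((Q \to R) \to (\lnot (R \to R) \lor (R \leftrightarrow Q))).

Q \to R = F \to F = T
R \to R = F \to F = T
\lnot (R \to R) = \lnot T = F
R \leftrightarrow Q = F \leftrightarrow F = T
\lnot (R \to R) \lor (R \leftrightarrow Q) = F \lor T = T
(Q \to R) \to (\lnot (R \to R) \lor (R \leftrightarrow Q)) = T \to T = T
R \land ((Q \to R) \to (\lnot (R \to R) \lor (R \leftrightarrow Q))) = F \land T = F

F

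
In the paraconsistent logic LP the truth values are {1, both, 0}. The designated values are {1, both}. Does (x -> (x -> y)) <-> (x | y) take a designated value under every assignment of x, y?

No

Countermodel: x=1, y=0 gives 0, which is not designated.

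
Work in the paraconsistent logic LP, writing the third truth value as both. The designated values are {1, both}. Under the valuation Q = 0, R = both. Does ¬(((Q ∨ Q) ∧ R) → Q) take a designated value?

No

Q ∨ Q = 0 ∨ 0 = 0
(Q ∨ Q) ∧ R = 0 ∧ both = 0
((Q ∨ Q) ∧ R) → Q = 0 → 0 = 1
¬(((Q ∨ Q) ∧ R) → Q) = ¬1 = 0
0 ∉ {1, both}.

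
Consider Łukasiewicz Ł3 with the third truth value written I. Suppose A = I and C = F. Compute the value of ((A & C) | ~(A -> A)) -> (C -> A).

A & C = I & F = F
A -> A = I -> I = T
~(A -> A) = ~T = F
(A & C) | ~(A -> A) = F | F = F
C -> A = F -> I = T
((A & C) | ~(A -> A)) -> (C -> A) = F -> T = T

T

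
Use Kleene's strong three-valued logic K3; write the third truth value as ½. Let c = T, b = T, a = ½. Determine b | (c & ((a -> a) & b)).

T

a -> a = ½ -> ½ = ½  [~½ | ½]
(a -> a) & b = ½ & T = ½
c & ((a -> a) & b) = T & ½ = ½
b | (c & ((a -> a) & b)) = T | ½ = T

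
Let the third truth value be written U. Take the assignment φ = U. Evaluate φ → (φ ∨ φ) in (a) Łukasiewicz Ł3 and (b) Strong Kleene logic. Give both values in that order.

T; U

In Łukasiewicz Ł3: φ ∨ φ = U ∨ U = U
φ → (φ ∨ φ) = U → U = T
In Strong Kleene logic: φ ∨ φ = U ∨ U = U
φ → (φ ∨ φ) = U → U = U
They differ because Łukasiewicz Ł3 and Strong Kleene logic treat U differently under implication.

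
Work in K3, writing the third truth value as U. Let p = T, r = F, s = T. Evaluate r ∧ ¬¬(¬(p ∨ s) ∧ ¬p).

p ∨ s = T ∨ T = T
¬(p ∨ s) = ¬T = F
¬p = ¬T = F
¬(p ∨ s) ∧ ¬p = F ∧ F = F
¬(¬(p ∨ s) ∧ ¬p) = ¬F = T
¬¬(¬(p ∨ s) ∧ ¬p) = ¬T = F
r ∧ ¬¬(¬(p ∨ s) ∧ ¬p) = F ∧ F = F

F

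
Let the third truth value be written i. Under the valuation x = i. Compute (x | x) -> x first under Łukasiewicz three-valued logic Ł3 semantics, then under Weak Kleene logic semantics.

In Łukasiewicz three-valued logic Ł3: x | x = i | i = i
(x | x) -> x = i -> i = T  [min(1, 1−½+½)]
In Weak Kleene logic: x | x = i | i = i
(x | x) -> x = i -> i = i  [any arg is the third value ⇒ result is the third value]
They differ because Łukasiewicz three-valued logic Ł3 and Weak Kleene logic treat i differently under the binary connectives.

T; i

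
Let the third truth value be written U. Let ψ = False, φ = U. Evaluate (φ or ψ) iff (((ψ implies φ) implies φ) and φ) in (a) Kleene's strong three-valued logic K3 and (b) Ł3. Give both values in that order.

In Kleene's strong three-valued logic K3: φ or ψ = U or False = U
ψ implies φ = False implies U = True
(ψ implies φ) implies φ = True implies U = U
((ψ implies φ) implies φ) and φ = U and U = U
(φ or ψ) iff (((ψ implies φ) implies φ) and φ) = U iff U = U
In Ł3: φ or ψ = U or False = U
ψ implies φ = False implies U = True
(ψ implies φ) implies φ = True implies U = U
((ψ implies φ) implies φ) and φ = U and U = U
(φ or ψ) iff (((ψ implies φ) implies φ) and φ) = U iff U = True
They differ because Kleene's strong three-valued logic K3 and Ł3 treat U differently under implication.

U; True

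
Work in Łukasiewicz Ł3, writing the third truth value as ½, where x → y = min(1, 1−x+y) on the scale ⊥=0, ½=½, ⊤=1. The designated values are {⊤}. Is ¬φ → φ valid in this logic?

No

Countermodel: φ=⊥ gives ⊥, which is not designated.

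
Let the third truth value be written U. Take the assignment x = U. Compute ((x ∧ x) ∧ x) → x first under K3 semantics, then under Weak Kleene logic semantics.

U; U

In K3: x ∧ x = U ∧ U = U
(x ∧ x) ∧ x = U ∧ U = U
((x ∧ x) ∧ x) → x = U → U = U  [¬U ∨ U]
In Weak Kleene logic: x ∧ x = U ∧ U = U
(x ∧ x) ∧ x = U ∧ U = U
((x ∧ x) ∧ x) → x = U → U = U  [any arg is the third value ⇒ result is the third value]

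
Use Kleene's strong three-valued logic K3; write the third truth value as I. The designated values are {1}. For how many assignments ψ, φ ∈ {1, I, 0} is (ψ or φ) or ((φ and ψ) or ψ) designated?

5

Of the 9 assignments, 5 give a value in {1}.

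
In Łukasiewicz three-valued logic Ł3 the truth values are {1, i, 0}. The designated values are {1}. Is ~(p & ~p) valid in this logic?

No

Countermodel: p=i gives i, which is not designated.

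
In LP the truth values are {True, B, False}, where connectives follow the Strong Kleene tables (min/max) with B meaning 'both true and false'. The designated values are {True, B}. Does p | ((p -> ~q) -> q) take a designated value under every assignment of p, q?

No

Countermodel: p=False, q=False gives False, which is not designated.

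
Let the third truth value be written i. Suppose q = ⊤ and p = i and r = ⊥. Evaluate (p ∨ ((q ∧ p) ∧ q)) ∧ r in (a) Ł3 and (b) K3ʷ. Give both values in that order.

In Ł3: q ∧ p = ⊤ ∧ i = i
(q ∧ p) ∧ q = i ∧ ⊤ = i
p ∨ ((q ∧ p) ∧ q) = i ∨ i = i
(p ∨ ((q ∧ p) ∧ q)) ∧ r = i ∧ ⊥ = ⊥
In K3ʷ: q ∧ p = ⊤ ∧ i = i
(q ∧ p) ∧ q = i ∧ ⊤ = i
p ∨ ((q ∧ p) ∧ q) = i ∨ i = i
(p ∨ ((q ∧ p) ∧ q)) ∧ r = i ∧ ⊥ = i
They differ because Ł3 and K3ʷ treat i differently under the binary connectives.

⊥; i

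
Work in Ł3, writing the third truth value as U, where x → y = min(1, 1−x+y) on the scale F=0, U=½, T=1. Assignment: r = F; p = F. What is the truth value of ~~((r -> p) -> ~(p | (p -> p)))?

r -> p = F -> F = T
p -> p = F -> F = T
p | (p -> p) = F | T = T
~(p | (p -> p)) = ~T = F
(r -> p) -> ~(p | (p -> p)) = T -> F = F
~((r -> p) -> ~(p | (p -> p))) = ~F = T
~~((r -> p) -> ~(p | (p -> p))) = ~T = F

F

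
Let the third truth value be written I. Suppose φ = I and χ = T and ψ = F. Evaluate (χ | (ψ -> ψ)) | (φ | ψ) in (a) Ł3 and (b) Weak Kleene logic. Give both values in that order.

In Ł3: ψ -> ψ = F -> F = T
χ | (ψ -> ψ) = T | T = T
φ | ψ = I | F = I
(χ | (ψ -> ψ)) | (φ | ψ) = T | I = T
In Weak Kleene logic: ψ -> ψ = F -> F = T
χ | (ψ -> ψ) = T | T = T
φ | ψ = I | F = I
(χ | (ψ -> ψ)) | (φ | ψ) = T | I = I
They differ because Ł3 and Weak Kleene logic treat I differently under the binary connectives.

T; I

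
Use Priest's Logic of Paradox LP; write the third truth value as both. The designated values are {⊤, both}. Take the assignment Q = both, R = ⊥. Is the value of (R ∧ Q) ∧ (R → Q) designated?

No

R ∧ Q = ⊥ ∧ both = ⊥
R → Q = ⊥ → both = ⊤  [¬⊥ ∨ both]
(R ∧ Q) ∧ (R → Q) = ⊥ ∧ ⊤ = ⊥
⊥ ∉ {⊤, both}.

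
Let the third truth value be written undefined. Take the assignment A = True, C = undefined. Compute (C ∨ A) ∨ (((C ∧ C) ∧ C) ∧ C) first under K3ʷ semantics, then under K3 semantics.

In K3ʷ: C ∨ A = undefined ∨ True = undefined
C ∧ C = undefined ∧ undefined = undefined
(C ∧ C) ∧ C = undefined ∧ undefined = undefined
((C ∧ C) ∧ C) ∧ C = undefined ∧ undefined = undefined
(C ∨ A) ∨ (((C ∧ C) ∧ C) ∧ C) = undefined ∨ undefined = undefined
In K3: C ∨ A = undefined ∨ True = True
C ∧ C = undefined ∧ undefined = undefined
(C ∧ C) ∧ C = undefined ∧ undefined = undefined
((C ∧ C) ∧ C) ∧ C = undefined ∧ undefined = undefined
(C ∨ A) ∨ (((C ∧ C) ∧ C) ∧ C) = True ∨ undefined = True
They differ because K3ʷ and K3 treat undefined differently under the binary connectives.

undefined; True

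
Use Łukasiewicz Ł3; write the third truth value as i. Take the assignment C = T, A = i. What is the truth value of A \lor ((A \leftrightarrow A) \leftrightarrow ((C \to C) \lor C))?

T

A \leftrightarrow A = i \leftrightarrow i = T  [1 − |½−½|]
C \to C = T \to T = T
(C \to C) \lor C = T \lor T = T
(A \leftrightarrow A) \leftrightarrow ((C \to C) \lor C) = T \leftrightarrow T = T
A \lor ((A \leftrightarrow A) \leftrightarrow ((C \to C) \lor C)) = i \lor T = T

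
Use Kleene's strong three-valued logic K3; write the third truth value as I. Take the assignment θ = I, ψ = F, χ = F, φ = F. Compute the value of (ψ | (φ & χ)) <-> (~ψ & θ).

I

φ & χ = F & F = F
ψ | (φ & χ) = F | F = F
~ψ = ~F = T
~ψ & θ = T & I = I
(ψ | (φ & χ)) <-> (~ψ & θ) = F <-> I = I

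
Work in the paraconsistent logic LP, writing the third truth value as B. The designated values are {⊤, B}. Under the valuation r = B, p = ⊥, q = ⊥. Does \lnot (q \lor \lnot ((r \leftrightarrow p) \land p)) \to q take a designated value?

r \leftrightarrow p = B \leftrightarrow ⊥ = B
(r \leftrightarrow p) \land p = B \land ⊥ = ⊥
\lnot ((r \leftrightarrow p) \land p) = \lnot ⊥ = ⊤
q \lor \lnot ((r \leftrightarrow p) \land p) = ⊥ \lor ⊤ = ⊤
\lnot (q \lor \lnot ((r \leftrightarrow p) \land p)) = \lnot ⊤ = ⊥
\lnot (q \lor \lnot ((r \leftrightarrow p) \land p)) \to q = ⊥ \to ⊥ = ⊤
⊤ ∈ {⊤, B}.

Yes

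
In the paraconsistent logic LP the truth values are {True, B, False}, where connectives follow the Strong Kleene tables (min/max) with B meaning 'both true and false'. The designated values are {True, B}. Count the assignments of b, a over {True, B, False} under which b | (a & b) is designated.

Of the 9 assignments, 6 give a value in {True, B}.

6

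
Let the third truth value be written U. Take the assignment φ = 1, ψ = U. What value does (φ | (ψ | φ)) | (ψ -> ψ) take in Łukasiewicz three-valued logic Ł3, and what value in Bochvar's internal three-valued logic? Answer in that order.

In Łukasiewicz three-valued logic Ł3: ψ | φ = U | 1 = 1
φ | (ψ | φ) = 1 | 1 = 1
ψ -> ψ = U -> U = 1  [min(1, 1−½+½)]
(φ | (ψ | φ)) | (ψ -> ψ) = 1 | 1 = 1
In Bochvar's internal three-valued logic: ψ | φ = U | 1 = U
φ | (ψ | φ) = 1 | U = U
ψ -> ψ = U -> U = U  [any arg is the third value ⇒ result is the third value]
(φ | (ψ | φ)) | (ψ -> ψ) = U | U = U
They differ because Łukasiewicz three-valued logic Ł3 and Bochvar's internal three-valued logic treat U differently under the binary connectives.

1; U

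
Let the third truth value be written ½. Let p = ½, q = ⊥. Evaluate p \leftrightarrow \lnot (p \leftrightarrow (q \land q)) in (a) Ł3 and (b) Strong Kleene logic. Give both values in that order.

In Ł3: q \land q = ⊥ \land ⊥ = ⊥
p \leftrightarrow (q \land q) = ½ \leftrightarrow ⊥ = ½
\lnot (p \leftrightarrow (q \land q)) = \lnot ½ = ½
p \leftrightarrow \lnot (p \leftrightarrow (q \land q)) = ½ \leftrightarrow ½ = ⊤
In Strong Kleene logic: q \land q = ⊥ \land ⊥ = ⊥
p \leftrightarrow (q \land q) = ½ \leftrightarrow ⊥ = ½
\lnot (p \leftrightarrow (q \land q)) = \lnot ½ = ½
p \leftrightarrow \lnot (p \leftrightarrow (q \land q)) = ½ \leftrightarrow ½ = ½
They differ because Ł3 and Strong Kleene logic treat ½ differently under implication.

⊤; ½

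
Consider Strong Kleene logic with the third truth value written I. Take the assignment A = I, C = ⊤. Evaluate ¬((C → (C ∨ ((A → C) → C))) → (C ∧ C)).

⊥

A → C = I → ⊤ = ⊤  [¬I ∨ ⊤]
(A → C) → C = ⊤ → ⊤ = ⊤
C ∨ ((A → C) → C) = ⊤ ∨ ⊤ = ⊤
C → (C ∨ ((A → C) → C)) = ⊤ → ⊤ = ⊤
C ∧ C = ⊤ ∧ ⊤ = ⊤
(C → (C ∨ ((A → C) → C))) → (C ∧ C) = ⊤ → ⊤ = ⊤
¬((C → (C ∨ ((A → C) → C))) → (C ∧ C)) = ¬⊤ = ⊥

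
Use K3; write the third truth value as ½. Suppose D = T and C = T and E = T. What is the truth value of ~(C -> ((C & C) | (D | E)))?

F

C & C = T & T = T
D | E = T | T = T
(C & C) | (D | E) = T | T = T
C -> ((C & C) | (D | E)) = T -> T = T
~(C -> ((C & C) | (D | E))) = ~T = F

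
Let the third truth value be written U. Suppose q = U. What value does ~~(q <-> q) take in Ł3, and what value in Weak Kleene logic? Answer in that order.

In Ł3: q <-> q = U <-> U = True  [1 − |½−½|]
~(q <-> q) = ~True = False
~~(q <-> q) = ~False = True
In Weak Kleene logic: q <-> q = U <-> U = U
~(q <-> q) = ~U = U
~~(q <-> q) = ~U = U
They differ because Ł3 and Weak Kleene logic treat U differently under the binary connectives.

True; U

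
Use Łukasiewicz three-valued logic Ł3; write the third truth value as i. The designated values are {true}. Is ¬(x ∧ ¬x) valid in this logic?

Countermodel: x=i gives i, which is not designated.

No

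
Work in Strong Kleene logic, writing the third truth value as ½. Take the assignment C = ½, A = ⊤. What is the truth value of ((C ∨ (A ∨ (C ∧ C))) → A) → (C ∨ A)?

⊤

C ∧ C = ½ ∧ ½ = ½
A ∨ (C ∧ C) = ⊤ ∨ ½ = ⊤
C ∨ (A ∨ (C ∧ C)) = ½ ∨ ⊤ = ⊤
(C ∨ (A ∨ (C ∧ C))) → A = ⊤ → ⊤ = ⊤
C ∨ A = ½ ∨ ⊤ = ⊤
((C ∨ (A ∨ (C ∧ C))) → A) → (C ∨ A) = ⊤ → ⊤ = ⊤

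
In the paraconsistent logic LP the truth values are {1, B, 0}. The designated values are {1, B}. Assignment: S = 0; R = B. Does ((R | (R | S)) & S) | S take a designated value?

No

R | S = B | 0 = B
R | (R | S) = B | B = B
(R | (R | S)) & S = B & 0 = 0
((R | (R | S)) & S) | S = 0 | 0 = 0
0 ∉ {1, B}.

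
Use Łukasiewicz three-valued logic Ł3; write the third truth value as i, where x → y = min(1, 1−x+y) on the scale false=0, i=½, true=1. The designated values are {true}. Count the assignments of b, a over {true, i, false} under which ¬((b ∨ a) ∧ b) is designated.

Designated under: (b=false, a=true); (b=false, a=i); (b=false, a=false).

3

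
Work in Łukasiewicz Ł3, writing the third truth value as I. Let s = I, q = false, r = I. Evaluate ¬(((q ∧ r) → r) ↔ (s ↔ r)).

q ∧ r = false ∧ I = false
(q ∧ r) → r = false → I = true  [min(1, 1−0+½)]
s ↔ r = I ↔ I = true
((q ∧ r) → r) ↔ (s ↔ r) = true ↔ true = true
¬(((q ∧ r) → r) ↔ (s ↔ r)) = ¬true = false

false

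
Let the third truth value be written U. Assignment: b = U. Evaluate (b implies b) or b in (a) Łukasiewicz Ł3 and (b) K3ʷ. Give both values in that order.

T; U

In Łukasiewicz Ł3: b implies b = U implies U = T  [min(1, 1−½+½)]
(b implies b) or b = T or U = T
In K3ʷ: b implies b = U implies U = U  [any arg is the third value ⇒ result is the third value]
(b implies b) or b = U or U = U
They differ because Łukasiewicz Ł3 and K3ʷ treat U differently under the binary connectives.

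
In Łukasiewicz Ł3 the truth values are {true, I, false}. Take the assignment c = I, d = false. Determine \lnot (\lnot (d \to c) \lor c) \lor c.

I

d \to c = false \to I = true  [min(1, 1−0+½)]
\lnot (d \to c) = \lnot true = false
\lnot (d \to c) \lor c = false \lor I = I
\lnot (\lnot (d \to c) \lor c) = \lnot I = I
\lnot (\lnot (d \to c) \lor c) \lor c = I \lor I = I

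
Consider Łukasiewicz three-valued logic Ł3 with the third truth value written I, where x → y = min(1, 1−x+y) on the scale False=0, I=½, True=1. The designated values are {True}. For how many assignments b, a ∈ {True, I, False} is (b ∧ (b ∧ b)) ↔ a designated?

3

Designated under: (b=True, a=True); (b=I, a=I); (b=False, a=False).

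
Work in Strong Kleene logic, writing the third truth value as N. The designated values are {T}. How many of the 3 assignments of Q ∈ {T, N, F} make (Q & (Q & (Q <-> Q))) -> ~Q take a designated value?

Q=T: F ·
Q=N: N ·
Q=F: T ✓

1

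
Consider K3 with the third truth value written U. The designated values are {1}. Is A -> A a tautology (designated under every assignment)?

No

Countermodel: A=U gives U, which is not designated.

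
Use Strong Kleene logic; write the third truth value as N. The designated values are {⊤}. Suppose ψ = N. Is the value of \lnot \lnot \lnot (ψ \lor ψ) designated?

ψ \lor ψ = N \lor N = N
\lnot (ψ \lor ψ) = \lnot N = N
\lnot \lnot (ψ \lor ψ) = \lnot N = N
\lnot \lnot \lnot (ψ \lor ψ) = \lnot N = N
N ∉ {⊤}.

No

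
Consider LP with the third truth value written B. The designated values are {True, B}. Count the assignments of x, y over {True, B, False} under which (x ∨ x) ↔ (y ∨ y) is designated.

Of the 9 assignments, 7 give a value in {True, B}.

7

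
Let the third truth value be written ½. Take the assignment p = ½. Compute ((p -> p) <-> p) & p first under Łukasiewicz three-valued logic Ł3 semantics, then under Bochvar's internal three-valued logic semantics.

½; ½

In Łukasiewicz three-valued logic Ł3: p -> p = ½ -> ½ = true  [min(1, 1−½+½)]
(p -> p) <-> p = true <-> ½ = ½
((p -> p) <-> p) & p = ½ & ½ = ½
In Bochvar's internal three-valued logic: p -> p = ½ -> ½ = ½  [any arg is the third value ⇒ result is the third value]
(p -> p) <-> p = ½ <-> ½ = ½
((p -> p) <-> p) & p = ½ & ½ = ½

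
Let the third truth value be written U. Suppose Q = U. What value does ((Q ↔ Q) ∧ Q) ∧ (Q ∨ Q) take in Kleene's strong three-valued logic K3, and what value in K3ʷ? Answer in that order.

In Kleene's strong three-valued logic K3: Q ↔ Q = U ↔ U = U
(Q ↔ Q) ∧ Q = U ∧ U = U
Q ∨ Q = U ∨ U = U
((Q ↔ Q) ∧ Q) ∧ (Q ∨ Q) = U ∧ U = U
In K3ʷ: Q ↔ Q = U ↔ U = U
(Q ↔ Q) ∧ Q = U ∧ U = U
Q ∨ Q = U ∨ U = U
((Q ↔ Q) ∧ Q) ∧ (Q ∨ Q) = U ∧ U = U

U; U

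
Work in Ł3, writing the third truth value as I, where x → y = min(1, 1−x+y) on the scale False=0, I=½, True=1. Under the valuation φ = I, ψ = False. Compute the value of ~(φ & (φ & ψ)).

True

φ & ψ = I & False = False
φ & (φ & ψ) = I & False = False
~(φ & (φ & ψ)) = ~False = True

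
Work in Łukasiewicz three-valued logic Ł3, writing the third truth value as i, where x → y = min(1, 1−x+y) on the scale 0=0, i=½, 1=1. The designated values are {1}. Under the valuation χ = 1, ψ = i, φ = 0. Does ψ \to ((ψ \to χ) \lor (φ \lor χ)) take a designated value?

ψ \to χ = i \to 1 = 1  [min(1, 1−½+1)]
φ \lor χ = 0 \lor 1 = 1
(ψ \to χ) \lor (φ \lor χ) = 1 \lor 1 = 1
ψ \to ((ψ \to χ) \lor (φ \lor χ)) = i \to 1 = 1
1 ∈ {1}.

Yes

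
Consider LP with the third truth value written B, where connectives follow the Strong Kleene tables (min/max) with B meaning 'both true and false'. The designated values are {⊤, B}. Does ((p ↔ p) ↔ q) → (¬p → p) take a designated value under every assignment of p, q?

No

Countermodel: p=⊥, q=⊤ gives ⊥, which is not designated.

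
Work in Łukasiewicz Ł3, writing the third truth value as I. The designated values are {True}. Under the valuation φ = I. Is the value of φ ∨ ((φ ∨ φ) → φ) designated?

φ ∨ φ = I ∨ I = I
(φ ∨ φ) → φ = I → I = True
φ ∨ ((φ ∨ φ) → φ) = I ∨ True = True
True ∈ {True}.

Yes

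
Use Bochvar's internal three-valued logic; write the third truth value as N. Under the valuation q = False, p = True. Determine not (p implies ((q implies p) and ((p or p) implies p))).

q implies p = False implies True = True
p or p = True or True = True
(p or p) implies p = True implies True = True
(q implies p) and ((p or p) implies p) = True and True = True
p implies ((q implies p) and ((p or p) implies p)) = True implies True = True
not (p implies ((q implies p) and ((p or p) implies p))) = not True = False

False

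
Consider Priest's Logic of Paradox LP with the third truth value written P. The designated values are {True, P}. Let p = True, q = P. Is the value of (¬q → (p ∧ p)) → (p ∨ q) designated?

¬q = ¬P = P
p ∧ p = True ∧ True = True
¬q → (p ∧ p) = P → True = True  [¬P ∨ True]
p ∨ q = True ∨ P = True
(¬q → (p ∧ p)) → (p ∨ q) = True → True = True
True ∈ {True, P}.

Yes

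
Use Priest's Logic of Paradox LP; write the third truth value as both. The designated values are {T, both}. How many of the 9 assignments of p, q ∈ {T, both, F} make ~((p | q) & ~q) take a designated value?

Of the 9 assignments, 8 give a value in {T, both}.

8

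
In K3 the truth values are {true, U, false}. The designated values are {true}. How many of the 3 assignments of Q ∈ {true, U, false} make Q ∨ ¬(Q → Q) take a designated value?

Q=true: true ✓
Q=U: U ·
Q=false: false ·

1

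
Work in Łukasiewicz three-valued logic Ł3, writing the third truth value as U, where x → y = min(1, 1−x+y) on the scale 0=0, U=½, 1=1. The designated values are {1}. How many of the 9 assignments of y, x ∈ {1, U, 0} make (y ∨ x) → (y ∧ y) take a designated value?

6

Of the 9 assignments, 6 give a value in {1}.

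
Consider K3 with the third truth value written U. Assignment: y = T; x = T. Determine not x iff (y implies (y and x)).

not x = not T = F
y and x = T and T = T
y implies (y and x) = T implies T = T
not x iff (y implies (y and x)) = F iff T = F

F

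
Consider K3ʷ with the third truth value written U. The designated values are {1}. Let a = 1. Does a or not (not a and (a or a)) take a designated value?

not a = not 1 = 0
a or a = 1 or 1 = 1
not a and (a or a) = 0 and 1 = 0
not (not a and (a or a)) = not 0 = 1
a or not (not a and (a or a)) = 1 or 1 = 1
1 ∈ {1}.

Yes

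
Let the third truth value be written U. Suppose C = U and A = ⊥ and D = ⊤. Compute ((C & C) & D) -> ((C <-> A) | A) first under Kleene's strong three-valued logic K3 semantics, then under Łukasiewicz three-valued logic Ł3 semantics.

U; ⊤

In Kleene's strong three-valued logic K3: C & C = U & U = U
(C & C) & D = U & ⊤ = U
C <-> A = U <-> ⊥ = U
(C <-> A) | A = U | ⊥ = U
((C & C) & D) -> ((C <-> A) | A) = U -> U = U
In Łukasiewicz three-valued logic Ł3: C & C = U & U = U
(C & C) & D = U & ⊤ = U
C <-> A = U <-> ⊥ = U  [1 − |½−0|]
(C <-> A) | A = U | ⊥ = U
((C & C) & D) -> ((C <-> A) | A) = U -> U = ⊤
They differ because Kleene's strong three-valued logic K3 and Łukasiewicz three-valued logic Ł3 treat U differently under implication.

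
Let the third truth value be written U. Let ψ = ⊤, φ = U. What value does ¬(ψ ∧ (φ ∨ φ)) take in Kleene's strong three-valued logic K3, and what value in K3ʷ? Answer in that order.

In Kleene's strong three-valued logic K3: φ ∨ φ = U ∨ U = U
ψ ∧ (φ ∨ φ) = ⊤ ∧ U = U
¬(ψ ∧ (φ ∨ φ)) = ¬U = U
In K3ʷ: φ ∨ φ = U ∨ U = U
ψ ∧ (φ ∨ φ) = ⊤ ∧ U = U
¬(ψ ∧ (φ ∨ φ)) = ¬U = U

U; U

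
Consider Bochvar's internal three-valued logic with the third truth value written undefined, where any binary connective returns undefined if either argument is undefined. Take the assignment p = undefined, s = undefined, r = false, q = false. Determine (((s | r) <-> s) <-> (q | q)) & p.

s | r = undefined | false = undefined
(s | r) <-> s = undefined <-> undefined = undefined
q | q = false | false = false
((s | r) <-> s) <-> (q | q) = undefined <-> false = undefined
(((s | r) <-> s) <-> (q | q)) & p = undefined & undefined = undefined

undefined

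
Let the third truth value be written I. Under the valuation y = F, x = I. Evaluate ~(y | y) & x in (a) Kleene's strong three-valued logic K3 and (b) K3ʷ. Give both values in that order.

In Kleene's strong three-valued logic K3: y | y = F | F = F
~(y | y) = ~F = T
~(y | y) & x = T & I = I
In K3ʷ: y | y = F | F = F
~(y | y) = ~F = T
~(y | y) & x = T & I = I

I; I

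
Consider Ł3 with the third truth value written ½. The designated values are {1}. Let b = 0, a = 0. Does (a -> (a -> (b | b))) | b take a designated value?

b | b = 0 | 0 = 0
a -> (b | b) = 0 -> 0 = 1
a -> (a -> (b | b)) = 0 -> 1 = 1
(a -> (a -> (b | b))) | b = 1 | 0 = 1
1 ∈ {1}.

Yes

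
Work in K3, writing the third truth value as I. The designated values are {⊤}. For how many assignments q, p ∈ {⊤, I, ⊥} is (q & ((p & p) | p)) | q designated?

Designated under: (q=⊤, p=⊤); (q=⊤, p=I); (q=⊤, p=⊥).

3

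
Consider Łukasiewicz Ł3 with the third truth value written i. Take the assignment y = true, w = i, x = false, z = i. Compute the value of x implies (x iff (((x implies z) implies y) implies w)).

true

x implies z = false implies i = true
(x implies z) implies y = true implies true = true
((x implies z) implies y) implies w = true implies i = i
x iff (((x implies z) implies y) implies w) = false iff i = i
x implies (x iff (((x implies z) implies y) implies w)) = false implies i = true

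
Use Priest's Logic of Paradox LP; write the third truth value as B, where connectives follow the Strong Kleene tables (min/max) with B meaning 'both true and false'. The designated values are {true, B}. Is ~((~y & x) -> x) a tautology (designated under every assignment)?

No

Countermodel: y=true, x=true gives false, which is not designated.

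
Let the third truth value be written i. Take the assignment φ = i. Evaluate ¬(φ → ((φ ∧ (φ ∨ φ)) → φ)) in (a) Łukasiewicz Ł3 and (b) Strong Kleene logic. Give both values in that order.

⊥; i

In Łukasiewicz Ł3: φ ∨ φ = i ∨ i = i
φ ∧ (φ ∨ φ) = i ∧ i = i
(φ ∧ (φ ∨ φ)) → φ = i → i = ⊤  [min(1, 1−½+½)]
φ → ((φ ∧ (φ ∨ φ)) → φ) = i → ⊤ = ⊤
¬(φ → ((φ ∧ (φ ∨ φ)) → φ)) = ¬⊤ = ⊥
In Strong Kleene logic: φ ∨ φ = i ∨ i = i
φ ∧ (φ ∨ φ) = i ∧ i = i
(φ ∧ (φ ∨ φ)) → φ = i → i = i  [¬i ∨ i]
φ → ((φ ∧ (φ ∨ φ)) → φ) = i → i = i
¬(φ → ((φ ∧ (φ ∨ φ)) → φ)) = ¬i = i
They differ because Łukasiewicz Ł3 and Strong Kleene logic treat i differently under implication.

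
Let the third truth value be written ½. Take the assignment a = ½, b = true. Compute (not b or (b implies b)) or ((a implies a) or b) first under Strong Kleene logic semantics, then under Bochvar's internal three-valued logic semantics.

true; ½

In Strong Kleene logic: not b = not true = false
b implies b = true implies true = true
not b or (b implies b) = false or true = true
a implies a = ½ implies ½ = ½
(a implies a) or b = ½ or true = true
(not b or (b implies b)) or ((a implies a) or b) = true or true = true
In Bochvar's internal three-valued logic: not b = not true = false
b implies b = true implies true = true
not b or (b implies b) = false or true = true
a implies a = ½ implies ½ = ½  [any arg is the third value ⇒ result is the third value]
(a implies a) or b = ½ or true = ½
(not b or (b implies b)) or ((a implies a) or b) = true or ½ = ½
They differ because Strong Kleene logic and Bochvar's internal three-valued logic treat ½ differently under the binary connectives.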